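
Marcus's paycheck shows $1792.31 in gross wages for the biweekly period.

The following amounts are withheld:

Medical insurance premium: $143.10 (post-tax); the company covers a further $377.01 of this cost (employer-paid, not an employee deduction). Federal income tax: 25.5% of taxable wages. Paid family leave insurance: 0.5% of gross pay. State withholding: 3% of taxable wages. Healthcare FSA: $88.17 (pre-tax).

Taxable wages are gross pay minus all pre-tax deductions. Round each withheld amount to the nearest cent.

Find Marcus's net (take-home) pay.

$1066.40

Healthcare FSA: $88.17
Taxable wages = $1792.31 − $88.17 = $1704.14
State withholding: $1704.14 × 0.03 = $51.12
Federal income tax: $1704.14 × 0.255 = $434.56
Paid family leave insurance: $1792.31 × 0.005 = $8.96
Medical insurance premium: $143.10
(Employer's $377.01 toward medical insurance premium is not withheld from the employee.)
Total deductions = $88.17 + $51.12 + $434.56 + $8.96 + $143.10 = $725.91
Net pay = $1792.31 − $725.91 = $1066.40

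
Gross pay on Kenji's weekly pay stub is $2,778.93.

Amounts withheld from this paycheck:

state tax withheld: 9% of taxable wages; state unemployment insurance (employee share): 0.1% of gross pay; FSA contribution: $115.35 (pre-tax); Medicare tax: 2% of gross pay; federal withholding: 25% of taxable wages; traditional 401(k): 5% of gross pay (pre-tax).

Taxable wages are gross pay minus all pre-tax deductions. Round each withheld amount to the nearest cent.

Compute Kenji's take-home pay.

$1,607.89

Traditional 401(k): $2,778.93 × 0.05 = $138.95
FSA contribution: $115.35
Pre-tax total = $138.95 + $115.35 = $254.30
Taxable wages = $2,778.93 − $254.30 = $2,524.63
State tax withheld: $2,524.63 × 0.09 = $227.22
Federal withholding: $2,524.63 × 0.25 = $631.16
Medicare tax: $2,778.93 × 0.02 = $55.58
State unemployment insurance (employee share): $2,778.93 × 0.001 = $2.78
Total deductions = $138.95 + $115.35 + $227.22 + $631.16 + $55.58 + $2.78 = $1,171.04
Net pay = $2,778.93 − $1,171.04 = $1,607.89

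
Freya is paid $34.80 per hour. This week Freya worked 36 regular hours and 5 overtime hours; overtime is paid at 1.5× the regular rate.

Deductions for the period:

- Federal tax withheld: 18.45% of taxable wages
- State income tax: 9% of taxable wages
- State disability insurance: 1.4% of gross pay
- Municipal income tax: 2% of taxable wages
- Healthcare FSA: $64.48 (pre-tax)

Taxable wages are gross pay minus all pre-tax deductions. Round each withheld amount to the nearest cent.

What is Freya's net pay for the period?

Regular pay: 36 × $34.80 = $1252.80
Overtime pay: 5 × $34.80 × 1.5 = $261.00
Gross pay = $1252.80 + $261.00 = $1513.80
Healthcare FSA: $64.48
Taxable wages = $1513.80 − $64.48 = $1449.32
State income tax: $1449.32 × 0.09 = $130.44
Federal tax withheld: $1449.32 × 0.1845 = $267.40
Municipal income tax: $1449.32 × 0.02 = $28.99
State disability insurance: $1513.80 × 0.014 = $21.19
Total deductions = $64.48 + $130.44 + $267.40 + $28.99 + $21.19 = $512.50
Net pay = $1513.80 − $512.50 = $1001.30

$1001.30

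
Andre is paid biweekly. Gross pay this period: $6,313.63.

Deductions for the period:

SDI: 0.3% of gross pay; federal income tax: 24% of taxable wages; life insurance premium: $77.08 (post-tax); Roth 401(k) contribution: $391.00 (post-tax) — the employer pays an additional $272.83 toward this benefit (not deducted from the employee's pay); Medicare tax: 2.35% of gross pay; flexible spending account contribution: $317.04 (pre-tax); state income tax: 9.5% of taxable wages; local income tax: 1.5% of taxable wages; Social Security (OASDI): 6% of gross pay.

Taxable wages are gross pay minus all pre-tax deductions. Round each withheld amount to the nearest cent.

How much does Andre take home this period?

Flexible spending account contribution: $317.04
Taxable wages = $6,313.63 − $317.04 = $5,996.59
Federal income tax: $5,996.59 × 0.24 = $1,439.18
Local income tax: $5,996.59 × 0.015 = $89.95
State income tax: $5,996.59 × 0.095 = $569.68
Medicare tax: $6,313.63 × 0.0235 = $148.37
SDI: $6,313.63 × 0.003 = $18.94
Social Security (OASDI): $6,313.63 × 0.06 = $378.82
Roth 401(k) contribution: $391.00
Life insurance premium: $77.08
(Employer's $272.83 toward Roth 401(k) contribution is not withheld from the employee.)
Total deductions = $317.04 + $1,439.18 + $89.95 + $569.68 + $148.37 + $18.94 + $378.82 + $391.00 + $77.08 = $3,430.06
Net pay = $6,313.63 − $3,430.06 = $2,883.57

$2,883.57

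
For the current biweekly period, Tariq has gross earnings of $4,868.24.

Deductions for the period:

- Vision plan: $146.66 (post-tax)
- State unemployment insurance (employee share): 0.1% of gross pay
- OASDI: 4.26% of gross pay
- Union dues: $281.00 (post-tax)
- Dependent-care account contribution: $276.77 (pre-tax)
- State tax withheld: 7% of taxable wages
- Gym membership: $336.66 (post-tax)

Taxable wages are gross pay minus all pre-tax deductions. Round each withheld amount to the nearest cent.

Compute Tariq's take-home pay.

$3,293.49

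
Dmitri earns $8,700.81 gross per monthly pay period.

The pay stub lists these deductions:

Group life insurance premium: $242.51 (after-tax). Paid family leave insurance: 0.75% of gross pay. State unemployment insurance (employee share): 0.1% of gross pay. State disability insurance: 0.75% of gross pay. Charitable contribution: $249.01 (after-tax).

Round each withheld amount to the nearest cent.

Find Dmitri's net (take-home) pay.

$8,070.07

State disability insurance: $8,700.81 × 0.0075 = $65.26
State unemployment insurance (employee share): $8,700.81 × 0.001 = $8.70
Paid family leave insurance: $8,700.81 × 0.0075 = $65.26
Charitable contribution: $249.01
Group life insurance premium: $242.51
Total deductions = $65.26 + $8.70 + $65.26 + $249.01 + $242.51 = $630.74
Net pay = $8,700.81 − $630.74 = $8,070.07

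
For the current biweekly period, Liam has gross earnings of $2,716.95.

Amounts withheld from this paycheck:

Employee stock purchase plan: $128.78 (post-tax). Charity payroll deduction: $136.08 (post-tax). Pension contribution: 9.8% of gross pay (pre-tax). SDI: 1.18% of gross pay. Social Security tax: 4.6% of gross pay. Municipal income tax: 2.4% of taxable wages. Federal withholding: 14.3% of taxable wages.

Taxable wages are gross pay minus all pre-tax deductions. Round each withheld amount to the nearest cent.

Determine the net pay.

$1,619.52

Pension contribution: $2,716.95 × 0.098 = $266.26
Taxable wages = $2,716.95 − $266.26 = $2,450.69
Municipal income tax: $2,450.69 × 0.024 = $58.82
Federal withholding: $2,450.69 × 0.143 = $350.45
Social Security tax: $2,716.95 × 0.046 = $124.98
SDI: $2,716.95 × 0.0118 = $32.06
Charity payroll deduction: $136.08
Employee stock purchase plan: $128.78
Total deductions = $266.26 + $58.82 + $350.45 + $124.98 + $32.06 + $136.08 + $128.78 = $1,097.43
Net pay = $2,716.95 − $1,097.43 = $1,619.52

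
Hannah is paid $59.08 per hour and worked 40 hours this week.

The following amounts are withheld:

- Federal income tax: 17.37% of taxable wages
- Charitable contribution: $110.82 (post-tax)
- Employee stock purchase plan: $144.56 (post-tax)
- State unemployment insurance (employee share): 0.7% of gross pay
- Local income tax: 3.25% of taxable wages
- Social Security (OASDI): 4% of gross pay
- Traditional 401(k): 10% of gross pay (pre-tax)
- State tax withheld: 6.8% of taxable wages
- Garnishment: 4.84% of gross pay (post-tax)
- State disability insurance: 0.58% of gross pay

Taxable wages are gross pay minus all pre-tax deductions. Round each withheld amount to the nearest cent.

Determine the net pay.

Gross pay: 40 × $59.08 = $2,363.20
Traditional 401(k): $2,363.20 × 0.1 = $236.32
Taxable wages = $2,363.20 − $236.32 = $2,126.88
Federal income tax: $2,126.88 × 0.1737 = $369.44
State tax withheld: $2,126.88 × 0.068 = $144.63
Local income tax: $2,126.88 × 0.0325 = $69.12
State disability insurance: $2,363.20 × 0.0058 = $13.71
Social Security (OASDI): $2,363.20 × 0.04 = $94.53
State unemployment insurance (employee share): $2,363.20 × 0.007 = $16.54
Garnishment: $2,363.20 × 0.0484 = $114.38
Charitable contribution: $110.82
Employee stock purchase plan: $144.56
Total deductions = $236.32 + $369.44 + $144.63 + $69.12 + $13.71 + $94.53 + $16.54 + $114.38 + $110.82 + $144.56 = $1,314.05
Net pay = $2,363.20 − $1,314.05 = $1,049.15

$1,049.15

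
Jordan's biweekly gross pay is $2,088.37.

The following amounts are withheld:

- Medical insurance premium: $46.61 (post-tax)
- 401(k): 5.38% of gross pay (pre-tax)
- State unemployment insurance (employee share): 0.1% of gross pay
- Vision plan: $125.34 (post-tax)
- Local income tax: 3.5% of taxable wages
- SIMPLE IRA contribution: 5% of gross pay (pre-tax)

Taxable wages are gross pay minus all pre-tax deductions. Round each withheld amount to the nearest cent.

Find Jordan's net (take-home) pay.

401(k): $2,088.37 × 0.0538 = $112.35
SIMPLE IRA contribution: $2,088.37 × 0.05 = $104.42
Pre-tax total = $112.35 + $104.42 = $216.77
Taxable wages = $2,088.37 − $216.77 = $1,871.60
Local income tax: $1,871.60 × 0.035 = $65.51
State unemployment insurance (employee share): $2,088.37 × 0.001 = $2.09
Vision plan: $125.34
Medical insurance premium: $46.61
Total deductions = $112.35 + $104.42 + $65.51 + $2.09 + $125.34 + $46.61 = $456.32
Net pay = $2,088.37 − $456.32 = $1,632.05

$1,632.05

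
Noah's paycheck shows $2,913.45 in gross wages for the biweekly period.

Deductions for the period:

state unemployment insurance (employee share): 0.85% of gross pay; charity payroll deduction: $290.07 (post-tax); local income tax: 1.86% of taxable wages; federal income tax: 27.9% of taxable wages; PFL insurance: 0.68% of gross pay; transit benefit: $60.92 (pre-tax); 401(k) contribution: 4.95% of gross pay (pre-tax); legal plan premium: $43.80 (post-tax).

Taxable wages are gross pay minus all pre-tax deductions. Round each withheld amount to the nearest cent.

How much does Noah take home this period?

401(k) contribution: $2,913.45 × 0.0495 = $144.22
Transit benefit: $60.92
Pre-tax total = $144.22 + $60.92 = $205.14
Taxable wages = $2,913.45 − $205.14 = $2,708.31
Local income tax: $2,708.31 × 0.0186 = $50.37
Federal income tax: $2,708.31 × 0.279 = $755.62
State unemployment insurance (employee share): $2,913.45 × 0.0085 = $24.76
PFL insurance: $2,913.45 × 0.0068 = $19.81
Legal plan premium: $43.80
Charity payroll deduction: $290.07
Total deductions = $144.22 + $60.92 + $50.37 + $755.62 + $24.76 + $19.81 + $43.80 + $290.07 = $1,389.57
Net pay = $2,913.45 − $1,389.57 = $1,523.88

$1,523.88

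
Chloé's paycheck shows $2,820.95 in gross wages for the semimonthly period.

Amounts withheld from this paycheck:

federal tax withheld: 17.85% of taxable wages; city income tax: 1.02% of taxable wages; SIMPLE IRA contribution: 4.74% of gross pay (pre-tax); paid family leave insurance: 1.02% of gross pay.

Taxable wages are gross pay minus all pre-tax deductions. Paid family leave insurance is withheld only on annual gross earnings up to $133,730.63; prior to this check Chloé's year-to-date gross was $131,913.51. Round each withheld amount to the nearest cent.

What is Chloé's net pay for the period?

SIMPLE IRA contribution: $2,820.95 × 0.0474 = $133.71
Taxable wages = $2,820.95 − $133.71 = $2,687.24
City income tax: $2,687.24 × 0.0102 = $27.41
Federal tax withheld: $2,687.24 × 0.1785 = $479.67
Paid family leave insurance: only $133,730.63 − $131,913.51 = $1,817.12 of this check is subject → $1,817.12 × 0.0102 = $18.53
Total deductions = $133.71 + $27.41 + $479.67 + $18.53 = $659.32
Net pay = $2,820.95 − $659.32 = $2,161.63

$2,161.63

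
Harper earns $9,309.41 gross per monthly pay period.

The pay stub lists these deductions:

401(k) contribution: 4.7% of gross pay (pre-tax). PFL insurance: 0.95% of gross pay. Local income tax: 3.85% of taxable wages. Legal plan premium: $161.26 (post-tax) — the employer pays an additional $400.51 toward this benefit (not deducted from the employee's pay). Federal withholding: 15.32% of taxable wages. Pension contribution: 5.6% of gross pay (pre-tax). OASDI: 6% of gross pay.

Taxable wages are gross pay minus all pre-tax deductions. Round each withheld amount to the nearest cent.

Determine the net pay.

401(k) contribution: $9,309.41 × 0.047 = $437.54
Pension contribution: $9,309.41 × 0.056 = $521.33
Pre-tax total = $437.54 + $521.33 = $958.87
Taxable wages = $9,309.41 − $958.87 = $8,350.54
Federal withholding: $8,350.54 × 0.1532 = $1,279.30
Local income tax: $8,350.54 × 0.0385 = $321.50
PFL insurance: $9,309.41 × 0.0095 = $88.44
OASDI: $9,309.41 × 0.06 = $558.56
Legal plan premium: $161.26
(Employer's $400.51 toward legal plan premium is not withheld from the employee.)
Total deductions = $437.54 + $521.33 + $1,279.30 + $321.50 + $88.44 + $558.56 + $161.26 = $3,367.93
Net pay = $9,309.41 − $3,367.93 = $5,941.48

$5,941.48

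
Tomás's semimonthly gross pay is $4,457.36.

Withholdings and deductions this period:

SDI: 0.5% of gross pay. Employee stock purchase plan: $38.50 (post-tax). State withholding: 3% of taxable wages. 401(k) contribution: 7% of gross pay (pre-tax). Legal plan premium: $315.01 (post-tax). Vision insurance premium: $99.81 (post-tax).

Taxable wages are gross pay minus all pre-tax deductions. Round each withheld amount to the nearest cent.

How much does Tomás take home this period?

$3,545.37

401(k) contribution: $4,457.36 × 0.07 = $312.02
Taxable wages = $4,457.36 − $312.02 = $4,145.34
State withholding: $4,145.34 × 0.03 = $124.36
SDI: $4,457.36 × 0.005 = $22.29
Employee stock purchase plan: $38.50
Vision insurance premium: $99.81
Legal plan premium: $315.01
Total deductions = $312.02 + $124.36 + $22.29 + $38.50 + $99.81 + $315.01 = $911.99
Net pay = $4,457.36 − $911.99 = $3,545.37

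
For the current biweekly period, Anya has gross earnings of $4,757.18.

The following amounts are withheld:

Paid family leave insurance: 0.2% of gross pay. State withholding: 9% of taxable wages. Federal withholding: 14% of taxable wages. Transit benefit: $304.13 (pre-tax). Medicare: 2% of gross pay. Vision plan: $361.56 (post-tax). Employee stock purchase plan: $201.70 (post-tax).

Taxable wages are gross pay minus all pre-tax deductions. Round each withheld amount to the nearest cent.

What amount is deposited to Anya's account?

$2,760.94

Transit benefit: $304.13
Taxable wages = $4,757.18 − $304.13 = $4,453.05
State withholding: $4,453.05 × 0.09 = $400.77
Federal withholding: $4,453.05 × 0.14 = $623.43
Paid family leave insurance: $4,757.18 × 0.002 = $9.51
Medicare: $4,757.18 × 0.02 = $95.14
Vision plan: $361.56
Employee stock purchase plan: $201.70
Total deductions = $304.13 + $400.77 + $623.43 + $9.51 + $95.14 + $361.56 + $201.70 = $1,996.24
Net pay = $4,757.18 − $1,996.24 = $2,760.94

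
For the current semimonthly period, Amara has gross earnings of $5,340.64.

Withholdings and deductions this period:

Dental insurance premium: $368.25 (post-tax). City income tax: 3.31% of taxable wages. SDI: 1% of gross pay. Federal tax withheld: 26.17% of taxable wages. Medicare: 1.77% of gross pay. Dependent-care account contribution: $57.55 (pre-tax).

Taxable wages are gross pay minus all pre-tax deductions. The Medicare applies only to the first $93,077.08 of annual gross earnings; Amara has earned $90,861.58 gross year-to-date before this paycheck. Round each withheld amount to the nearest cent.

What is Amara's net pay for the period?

$3,264.77

Dependent-care account contribution: $57.55
Taxable wages = $5,340.64 − $57.55 = $5,283.09
City income tax: $5,283.09 × 0.0331 = $174.87
Federal tax withheld: $5,283.09 × 0.2617 = $1,382.58
SDI: $5,340.64 × 0.01 = $53.41
Medicare: only $93,077.08 − $90,861.58 = $2,215.50 of this check is subject → $2,215.50 × 0.0177 = $39.21
Dental insurance premium: $368.25
Total deductions = $57.55 + $174.87 + $1,382.58 + $53.41 + $39.21 + $368.25 = $2,075.87
Net pay = $5,340.64 − $2,075.87 = $3,264.77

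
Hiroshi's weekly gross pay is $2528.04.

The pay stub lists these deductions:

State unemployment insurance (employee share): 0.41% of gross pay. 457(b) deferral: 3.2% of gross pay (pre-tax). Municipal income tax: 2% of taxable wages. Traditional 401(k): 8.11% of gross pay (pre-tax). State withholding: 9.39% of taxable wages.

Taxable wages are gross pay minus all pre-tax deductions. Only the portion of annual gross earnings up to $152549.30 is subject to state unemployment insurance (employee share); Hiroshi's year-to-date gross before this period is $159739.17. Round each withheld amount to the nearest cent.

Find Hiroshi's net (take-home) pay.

$1986.74

457(b) deferral: $2528.04 × 0.032 = $80.90
Traditional 401(k): $2528.04 × 0.0811 = $205.02
Pre-tax total = $80.90 + $205.02 = $285.92
Taxable wages = $2528.04 − $285.92 = $2242.12
State withholding: $2242.12 × 0.0939 = $210.54
Municipal income tax: $2242.12 × 0.02 = $44.84
State unemployment insurance (employee share): annual cap $152549.30 already reached (YTD $159739.17), so $0.00
Total deductions = $80.90 + $205.02 + $210.54 + $44.84 + $0.00 = $541.30
Net pay = $2528.04 − $541.30 = $1986.74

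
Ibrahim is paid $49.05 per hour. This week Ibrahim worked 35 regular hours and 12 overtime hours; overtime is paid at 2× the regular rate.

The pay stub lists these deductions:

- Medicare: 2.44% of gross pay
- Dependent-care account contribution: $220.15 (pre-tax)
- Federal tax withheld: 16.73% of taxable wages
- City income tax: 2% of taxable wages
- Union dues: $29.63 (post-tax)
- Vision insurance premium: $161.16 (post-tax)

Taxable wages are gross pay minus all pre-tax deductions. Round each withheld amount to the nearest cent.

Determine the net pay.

$1,911.59

Regular pay: 35 × $49.05 = $1,716.75
Overtime pay: 12 × $49.05 × 2 = $1,177.20
Gross pay = $1,716.75 + $1,177.20 = $2,893.95
Dependent-care account contribution: $220.15
Taxable wages = $2,893.95 − $220.15 = $2,673.80
Federal tax withheld: $2,673.80 × 0.1673 = $447.33
City income tax: $2,673.80 × 0.02 = $53.48
Medicare: $2,893.95 × 0.0244 = $70.61
Vision insurance premium: $161.16
Union dues: $29.63
Total deductions = $220.15 + $447.33 + $53.48 + $70.61 + $161.16 + $29.63 = $982.36
Net pay = $2,893.95 − $982.36 = $1,911.59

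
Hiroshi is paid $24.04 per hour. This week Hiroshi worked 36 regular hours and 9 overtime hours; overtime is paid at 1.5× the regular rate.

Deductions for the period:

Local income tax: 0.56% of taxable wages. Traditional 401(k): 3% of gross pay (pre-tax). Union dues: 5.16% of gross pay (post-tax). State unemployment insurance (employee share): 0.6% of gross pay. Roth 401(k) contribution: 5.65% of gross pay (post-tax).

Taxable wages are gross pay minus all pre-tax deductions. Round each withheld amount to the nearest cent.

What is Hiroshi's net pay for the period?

Regular pay: 36 × $24.04 = $865.44
Overtime pay: 9 × $24.04 × 1.5 = $324.54
Gross pay = $865.44 + $324.54 = $1189.98
Traditional 401(k): $1189.98 × 0.03 = $35.70
Taxable wages = $1189.98 − $35.70 = $1154.28
Local income tax: $1154.28 × 0.0056 = $6.46
State unemployment insurance (employee share): $1189.98 × 0.006 = $7.14
Roth 401(k) contribution: $1189.98 × 0.0565 = $67.23
Union dues: $1189.98 × 0.0516 = $61.40
Total deductions = $35.70 + $6.46 + $7.14 + $67.23 + $61.40 = $177.93
Net pay = $1189.98 − $177.93 = $1012.05

$1012.05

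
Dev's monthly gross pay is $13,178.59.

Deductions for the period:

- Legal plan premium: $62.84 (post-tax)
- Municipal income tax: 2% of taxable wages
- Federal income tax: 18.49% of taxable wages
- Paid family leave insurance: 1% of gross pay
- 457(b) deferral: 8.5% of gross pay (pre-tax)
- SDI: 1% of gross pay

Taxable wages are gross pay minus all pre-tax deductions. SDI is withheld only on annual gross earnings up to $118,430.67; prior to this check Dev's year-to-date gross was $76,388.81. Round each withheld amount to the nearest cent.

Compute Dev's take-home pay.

$9,261.22

457(b) deferral: $13,178.59 × 0.085 = $1,120.18
Taxable wages = $13,178.59 − $1,120.18 = $12,058.41
Federal income tax: $12,058.41 × 0.1849 = $2,229.60
Municipal income tax: $12,058.41 × 0.02 = $241.17
Paid family leave insurance: $13,178.59 × 0.01 = $131.79
SDI: cap not yet reached, full $13,178.59 is subject → $13,178.59 × 0.01 = $131.79
Legal plan premium: $62.84
Total deductions = $1,120.18 + $2,229.60 + $241.17 + $131.79 + $131.79 + $62.84 = $3,917.37
Net pay = $13,178.59 − $3,917.37 = $9,261.22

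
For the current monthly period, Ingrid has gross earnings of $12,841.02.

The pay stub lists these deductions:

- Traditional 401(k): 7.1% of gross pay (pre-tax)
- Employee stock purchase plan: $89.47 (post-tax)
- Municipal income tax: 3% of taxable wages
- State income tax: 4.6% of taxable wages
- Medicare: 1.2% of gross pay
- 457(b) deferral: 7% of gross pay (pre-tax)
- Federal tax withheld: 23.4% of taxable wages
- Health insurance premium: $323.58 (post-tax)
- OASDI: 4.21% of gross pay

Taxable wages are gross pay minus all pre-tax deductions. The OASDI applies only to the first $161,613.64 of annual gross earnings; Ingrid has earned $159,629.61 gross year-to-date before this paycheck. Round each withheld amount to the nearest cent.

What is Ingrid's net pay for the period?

$6,960.34

Traditional 401(k): $12,841.02 × 0.071 = $911.71
457(b) deferral: $12,841.02 × 0.07 = $898.87
Pre-tax total = $911.71 + $898.87 = $1,810.58
Taxable wages = $12,841.02 − $1,810.58 = $11,030.44
Municipal income tax: $11,030.44 × 0.03 = $330.91
Federal tax withheld: $11,030.44 × 0.234 = $2,581.12
State income tax: $11,030.44 × 0.046 = $507.40
Medicare: $12,841.02 × 0.012 = $154.09
OASDI: only $161,613.64 − $159,629.61 = $1,984.03 of this check is subject → $1,984.03 × 0.0421 = $83.53
Health insurance premium: $323.58
Employee stock purchase plan: $89.47
Total deductions = $911.71 + $898.87 + $330.91 + $2,581.12 + $507.40 + $154.09 + $83.53 + $323.58 + $89.47 = $5,880.68
Net pay = $12,841.02 − $5,880.68 = $6,960.34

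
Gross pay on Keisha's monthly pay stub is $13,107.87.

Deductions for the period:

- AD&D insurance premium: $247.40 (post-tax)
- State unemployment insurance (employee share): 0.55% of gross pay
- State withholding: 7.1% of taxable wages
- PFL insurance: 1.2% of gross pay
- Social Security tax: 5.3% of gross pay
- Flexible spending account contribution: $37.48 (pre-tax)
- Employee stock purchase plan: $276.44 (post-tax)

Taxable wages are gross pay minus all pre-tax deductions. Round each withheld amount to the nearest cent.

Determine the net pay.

$10,694.45

Flexible spending account contribution: $37.48
Taxable wages = $13,107.87 − $37.48 = $13,070.39
State withholding: $13,070.39 × 0.071 = $928.00
Social Security tax: $13,107.87 × 0.053 = $694.72
State unemployment insurance (employee share): $13,107.87 × 0.0055 = $72.09
PFL insurance: $13,107.87 × 0.012 = $157.29
Employee stock purchase plan: $276.44
AD&D insurance premium: $247.40
Total deductions = $37.48 + $928.00 + $694.72 + $72.09 + $157.29 + $276.44 + $247.40 = $2,413.42
Net pay = $13,107.87 − $2,413.42 = $10,694.45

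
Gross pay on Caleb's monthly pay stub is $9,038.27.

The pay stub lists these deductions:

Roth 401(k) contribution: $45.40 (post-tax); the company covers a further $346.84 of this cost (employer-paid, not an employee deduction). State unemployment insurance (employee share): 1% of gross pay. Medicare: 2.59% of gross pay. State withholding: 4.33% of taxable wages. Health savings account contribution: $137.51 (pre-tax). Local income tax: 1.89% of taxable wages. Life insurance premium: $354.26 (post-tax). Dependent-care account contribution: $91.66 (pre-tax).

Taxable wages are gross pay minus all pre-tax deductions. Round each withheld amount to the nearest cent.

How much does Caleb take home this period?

Dependent-care account contribution: $91.66
Health savings account contribution: $137.51
Pre-tax total = $91.66 + $137.51 = $229.17
Taxable wages = $9,038.27 − $229.17 = $8,809.10
State withholding: $8,809.10 × 0.0433 = $381.43
Local income tax: $8,809.10 × 0.0189 = $166.49
State unemployment insurance (employee share): $9,038.27 × 0.01 = $90.38
Medicare: $9,038.27 × 0.0259 = $234.09
Roth 401(k) contribution: $45.40
Life insurance premium: $354.26
(Employer's $346.84 toward Roth 401(k) contribution is not withheld from the employee.)
Total deductions = $91.66 + $137.51 + $381.43 + $166.49 + $90.38 + $234.09 + $45.40 + $354.26 = $1,501.22
Net pay = $9,038.27 − $1,501.22 = $7,537.05

$7,537.05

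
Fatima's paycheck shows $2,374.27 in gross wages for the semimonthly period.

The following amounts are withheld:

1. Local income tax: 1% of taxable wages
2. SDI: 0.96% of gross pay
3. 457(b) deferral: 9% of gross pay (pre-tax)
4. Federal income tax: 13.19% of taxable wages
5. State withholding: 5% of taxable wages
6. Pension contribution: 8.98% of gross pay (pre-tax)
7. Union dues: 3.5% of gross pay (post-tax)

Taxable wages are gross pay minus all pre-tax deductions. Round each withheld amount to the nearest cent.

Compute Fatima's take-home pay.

$1,467.79

Pension contribution: $2,374.27 × 0.0898 = $213.21
457(b) deferral: $2,374.27 × 0.09 = $213.68
Pre-tax total = $213.21 + $213.68 = $426.89
Taxable wages = $2,374.27 − $426.89 = $1,947.38
Local income tax: $1,947.38 × 0.01 = $19.47
State withholding: $1,947.38 × 0.05 = $97.37
Federal income tax: $1,947.38 × 0.1319 = $256.86
SDI: $2,374.27 × 0.0096 = $22.79
Union dues: $2,374.27 × 0.035 = $83.10
Total deductions = $213.21 + $213.68 + $19.47 + $97.37 + $256.86 + $22.79 + $83.10 = $906.48
Net pay = $2,374.27 − $906.48 = $1,467.79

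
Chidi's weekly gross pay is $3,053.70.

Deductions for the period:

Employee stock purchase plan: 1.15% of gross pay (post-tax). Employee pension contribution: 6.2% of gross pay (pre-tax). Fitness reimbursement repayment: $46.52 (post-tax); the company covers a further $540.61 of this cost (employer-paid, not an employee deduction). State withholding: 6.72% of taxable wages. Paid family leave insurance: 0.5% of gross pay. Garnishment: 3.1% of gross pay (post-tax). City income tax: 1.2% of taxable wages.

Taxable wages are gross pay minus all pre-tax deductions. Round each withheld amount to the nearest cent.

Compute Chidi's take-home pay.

$2,445.94

Employee pension contribution: $3,053.70 × 0.062 = $189.33
Taxable wages = $3,053.70 − $189.33 = $2,864.37
State withholding: $2,864.37 × 0.0672 = $192.49
City income tax: $2,864.37 × 0.012 = $34.37
Paid family leave insurance: $3,053.70 × 0.005 = $15.27
Employee stock purchase plan: $3,053.70 × 0.0115 = $35.12
Garnishment: $3,053.70 × 0.031 = $94.66
Fitness reimbursement repayment: $46.52
(Employer's $540.61 toward fitness reimbursement repayment is not withheld from the employee.)
Total deductions = $189.33 + $192.49 + $34.37 + $15.27 + $35.12 + $94.66 + $46.52 = $607.76
Net pay = $3,053.70 − $607.76 = $2,445.94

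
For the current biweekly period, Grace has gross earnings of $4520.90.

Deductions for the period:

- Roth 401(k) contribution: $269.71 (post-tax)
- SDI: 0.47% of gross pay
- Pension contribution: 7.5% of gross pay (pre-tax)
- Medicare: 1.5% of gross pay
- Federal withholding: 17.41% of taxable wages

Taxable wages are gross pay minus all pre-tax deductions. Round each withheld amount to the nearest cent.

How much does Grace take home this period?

Pension contribution: $4520.90 × 0.075 = $339.07
Taxable wages = $4520.90 − $339.07 = $4181.83
Federal withholding: $4181.83 × 0.1741 = $728.06
Medicare: $4520.90 × 0.015 = $67.81
SDI: $4520.90 × 0.0047 = $21.25
Roth 401(k) contribution: $269.71
Total deductions = $339.07 + $728.06 + $67.81 + $21.25 + $269.71 = $1425.90
Net pay = $4520.90 − $1425.90 = $3095.00

$3095.00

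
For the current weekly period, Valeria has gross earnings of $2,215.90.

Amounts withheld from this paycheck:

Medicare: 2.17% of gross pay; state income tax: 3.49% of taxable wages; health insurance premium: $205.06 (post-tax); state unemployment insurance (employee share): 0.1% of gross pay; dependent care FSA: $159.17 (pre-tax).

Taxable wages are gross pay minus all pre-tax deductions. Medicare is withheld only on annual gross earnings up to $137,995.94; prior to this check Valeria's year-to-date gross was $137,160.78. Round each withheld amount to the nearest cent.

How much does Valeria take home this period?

Dependent care FSA: $159.17
Taxable wages = $2,215.90 − $159.17 = $2,056.73
State income tax: $2,056.73 × 0.0349 = $71.78
State unemployment insurance (employee share): $2,215.90 × 0.001 = $2.22
Medicare: only $137,995.94 − $137,160.78 = $835.16 of this check is subject → $835.16 × 0.0217 = $18.12
Health insurance premium: $205.06
Total deductions = $159.17 + $71.78 + $2.22 + $18.12 + $205.06 = $456.35
Net pay = $2,215.90 − $456.35 = $1,759.55

$1,759.55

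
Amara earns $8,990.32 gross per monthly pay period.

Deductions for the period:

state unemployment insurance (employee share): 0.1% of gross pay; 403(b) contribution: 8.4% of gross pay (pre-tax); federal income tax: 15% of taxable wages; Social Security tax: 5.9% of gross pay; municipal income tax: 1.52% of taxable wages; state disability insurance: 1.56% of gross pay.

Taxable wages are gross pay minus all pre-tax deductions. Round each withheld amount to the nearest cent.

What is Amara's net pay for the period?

403(b) contribution: $8,990.32 × 0.084 = $755.19
Taxable wages = $8,990.32 − $755.19 = $8,235.13
Municipal income tax: $8,235.13 × 0.0152 = $125.17
Federal income tax: $8,235.13 × 0.15 = $1,235.27
State unemployment insurance (employee share): $8,990.32 × 0.001 = $8.99
State disability insurance: $8,990.32 × 0.0156 = $140.25
Social Security tax: $8,990.32 × 0.059 = $530.43
Total deductions = $755.19 + $125.17 + $1,235.27 + $8.99 + $140.25 + $530.43 = $2,795.30
Net pay = $8,990.32 − $2,795.30 = $6,195.02

$6,195.02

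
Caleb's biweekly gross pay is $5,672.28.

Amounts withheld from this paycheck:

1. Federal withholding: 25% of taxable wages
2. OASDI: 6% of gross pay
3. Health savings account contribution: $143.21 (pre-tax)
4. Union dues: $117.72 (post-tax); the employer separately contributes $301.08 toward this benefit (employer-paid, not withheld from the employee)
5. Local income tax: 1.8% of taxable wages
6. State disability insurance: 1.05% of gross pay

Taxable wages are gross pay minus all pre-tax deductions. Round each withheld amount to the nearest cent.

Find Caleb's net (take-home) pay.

$3,529.66

Health savings account contribution: $143.21
Taxable wages = $5,672.28 − $143.21 = $5,529.07
Local income tax: $5,529.07 × 0.018 = $99.52
Federal withholding: $5,529.07 × 0.25 = $1,382.27
OASDI: $5,672.28 × 0.06 = $340.34
State disability insurance: $5,672.28 × 0.0105 = $59.56
Union dues: $117.72
(Employer's $301.08 toward union dues is not withheld from the employee.)
Total deductions = $143.21 + $99.52 + $1,382.27 + $340.34 + $59.56 + $117.72 = $2,142.62
Net pay = $5,672.28 − $2,142.62 = $3,529.66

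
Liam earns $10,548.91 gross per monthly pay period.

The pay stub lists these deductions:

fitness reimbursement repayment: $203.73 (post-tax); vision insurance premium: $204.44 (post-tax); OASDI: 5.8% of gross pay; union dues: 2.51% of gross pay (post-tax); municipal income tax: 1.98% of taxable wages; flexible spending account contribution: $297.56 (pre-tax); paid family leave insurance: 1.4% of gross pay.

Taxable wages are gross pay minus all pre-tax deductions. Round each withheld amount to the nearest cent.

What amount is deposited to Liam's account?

$8,615.90

Flexible spending account contribution: $297.56
Taxable wages = $10,548.91 − $297.56 = $10,251.35
Municipal income tax: $10,251.35 × 0.0198 = $202.98
Paid family leave insurance: $10,548.91 × 0.014 = $147.68
OASDI: $10,548.91 × 0.058 = $611.84
Fitness reimbursement repayment: $203.73
Vision insurance premium: $204.44
Union dues: $10,548.91 × 0.0251 = $264.78
Total deductions = $297.56 + $202.98 + $147.68 + $611.84 + $203.73 + $204.44 + $264.78 = $1,933.01
Net pay = $10,548.91 − $1,933.01 = $8,615.90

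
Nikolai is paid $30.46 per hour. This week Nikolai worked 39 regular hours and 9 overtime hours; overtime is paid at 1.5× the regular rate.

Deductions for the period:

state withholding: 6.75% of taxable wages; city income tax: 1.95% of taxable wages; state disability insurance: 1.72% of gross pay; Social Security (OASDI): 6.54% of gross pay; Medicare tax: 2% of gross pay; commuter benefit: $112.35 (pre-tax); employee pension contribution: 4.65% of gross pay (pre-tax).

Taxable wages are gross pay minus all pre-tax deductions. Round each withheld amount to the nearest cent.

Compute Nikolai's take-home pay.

Regular pay: 39 × $30.46 = $1187.94
Overtime pay: 9 × $30.46 × 1.5 = $411.21
Gross pay = $1187.94 + $411.21 = $1599.15
Commuter benefit: $112.35
Employee pension contribution: $1599.15 × 0.0465 = $74.36
Pre-tax total = $112.35 + $74.36 = $186.71
Taxable wages = $1599.15 − $186.71 = $1412.44
State withholding: $1412.44 × 0.0675 = $95.34
City income tax: $1412.44 × 0.0195 = $27.54
Social Security (OASDI): $1599.15 × 0.0654 = $104.58
Medicare tax: $1599.15 × 0.02 = $31.98
State disability insurance: $1599.15 × 0.0172 = $27.51
Total deductions = $112.35 + $74.36 + $95.34 + $27.54 + $104.58 + $31.98 + $27.51 = $473.66
Net pay = $1599.15 − $473.66 = $1125.49

$1125.49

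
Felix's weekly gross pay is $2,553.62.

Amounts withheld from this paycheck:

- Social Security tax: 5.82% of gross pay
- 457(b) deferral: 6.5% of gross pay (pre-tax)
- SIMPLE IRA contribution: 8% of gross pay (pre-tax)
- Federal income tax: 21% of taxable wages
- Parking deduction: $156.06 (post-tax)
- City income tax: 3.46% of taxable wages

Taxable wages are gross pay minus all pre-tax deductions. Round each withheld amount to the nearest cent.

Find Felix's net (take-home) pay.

$1,344.62

457(b) deferral: $2,553.62 × 0.065 = $165.99
SIMPLE IRA contribution: $2,553.62 × 0.08 = $204.29
Pre-tax total = $165.99 + $204.29 = $370.28
Taxable wages = $2,553.62 − $370.28 = $2,183.34
City income tax: $2,183.34 × 0.0346 = $75.54
Federal income tax: $2,183.34 × 0.21 = $458.50
Social Security tax: $2,553.62 × 0.0582 = $148.62
Parking deduction: $156.06
Total deductions = $165.99 + $204.29 + $75.54 + $458.50 + $148.62 + $156.06 = $1,209.00
Net pay = $2,553.62 − $1,209.00 = $1,344.62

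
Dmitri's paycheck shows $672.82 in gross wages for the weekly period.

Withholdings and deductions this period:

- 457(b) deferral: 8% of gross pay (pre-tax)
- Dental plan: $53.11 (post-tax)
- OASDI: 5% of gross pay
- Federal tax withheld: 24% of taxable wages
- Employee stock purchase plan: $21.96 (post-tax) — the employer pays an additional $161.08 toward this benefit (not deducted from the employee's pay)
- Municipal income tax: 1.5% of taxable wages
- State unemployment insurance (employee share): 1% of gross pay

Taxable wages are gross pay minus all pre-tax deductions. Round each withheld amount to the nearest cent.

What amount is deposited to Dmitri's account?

$345.71

457(b) deferral: $672.82 × 0.08 = $53.83
Taxable wages = $672.82 − $53.83 = $618.99
Federal tax withheld: $618.99 × 0.24 = $148.56
Municipal income tax: $618.99 × 0.015 = $9.28
State unemployment insurance (employee share): $672.82 × 0.01 = $6.73
OASDI: $672.82 × 0.05 = $33.64
Dental plan: $53.11
Employee stock purchase plan: $21.96
(Employer's $161.08 toward employee stock purchase plan is not withheld from the employee.)
Total deductions = $53.83 + $148.56 + $9.28 + $6.73 + $33.64 + $53.11 + $21.96 = $327.11
Net pay = $672.82 − $327.11 = $345.71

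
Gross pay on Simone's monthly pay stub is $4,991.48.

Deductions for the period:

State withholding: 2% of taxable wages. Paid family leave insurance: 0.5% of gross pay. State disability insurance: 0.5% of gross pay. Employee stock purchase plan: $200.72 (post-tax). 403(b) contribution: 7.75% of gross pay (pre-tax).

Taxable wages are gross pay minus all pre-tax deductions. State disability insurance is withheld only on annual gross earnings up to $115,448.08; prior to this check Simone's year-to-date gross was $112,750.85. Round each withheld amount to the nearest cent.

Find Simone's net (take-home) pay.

403(b) contribution: $4,991.48 × 0.0775 = $386.84
Taxable wages = $4,991.48 − $386.84 = $4,604.64
State withholding: $4,604.64 × 0.02 = $92.09
State disability insurance: only $115,448.08 − $112,750.85 = $2,697.23 of this check is subject → $2,697.23 × 0.005 = $13.49
Paid family leave insurance: $4,991.48 × 0.005 = $24.96
Employee stock purchase plan: $200.72
Total deductions = $386.84 + $92.09 + $13.49 + $24.96 + $200.72 = $718.10
Net pay = $4,991.48 − $718.10 = $4,273.38

$4,273.38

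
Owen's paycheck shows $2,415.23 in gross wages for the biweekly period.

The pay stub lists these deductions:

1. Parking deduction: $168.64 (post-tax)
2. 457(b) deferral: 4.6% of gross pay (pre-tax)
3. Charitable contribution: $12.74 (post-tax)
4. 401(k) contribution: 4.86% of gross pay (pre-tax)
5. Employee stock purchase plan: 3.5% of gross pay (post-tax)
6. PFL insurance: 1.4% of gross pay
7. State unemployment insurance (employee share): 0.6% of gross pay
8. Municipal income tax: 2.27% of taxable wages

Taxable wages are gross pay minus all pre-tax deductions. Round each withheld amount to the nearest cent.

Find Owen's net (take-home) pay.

$1,822.90

457(b) deferral: $2,415.23 × 0.046 = $111.10
401(k) contribution: $2,415.23 × 0.0486 = $117.38
Pre-tax total = $111.10 + $117.38 = $228.48
Taxable wages = $2,415.23 − $228.48 = $2,186.75
Municipal income tax: $2,186.75 × 0.0227 = $49.64
PFL insurance: $2,415.23 × 0.014 = $33.81
State unemployment insurance (employee share): $2,415.23 × 0.006 = $14.49
Charitable contribution: $12.74
Parking deduction: $168.64
Employee stock purchase plan: $2,415.23 × 0.035 = $84.53
Total deductions = $111.10 + $117.38 + $49.64 + $33.81 + $14.49 + $12.74 + $168.64 + $84.53 = $592.33
Net pay = $2,415.23 − $592.33 = $1,822.90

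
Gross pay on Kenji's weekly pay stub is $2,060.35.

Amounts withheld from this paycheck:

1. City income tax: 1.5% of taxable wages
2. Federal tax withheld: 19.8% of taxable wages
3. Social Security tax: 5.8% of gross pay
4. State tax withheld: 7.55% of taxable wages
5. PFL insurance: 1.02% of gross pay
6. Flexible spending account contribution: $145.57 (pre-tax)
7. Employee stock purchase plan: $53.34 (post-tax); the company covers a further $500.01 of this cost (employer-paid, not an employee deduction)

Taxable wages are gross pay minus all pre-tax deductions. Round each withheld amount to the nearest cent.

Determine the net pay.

$1,168.50

Flexible spending account contribution: $145.57
Taxable wages = $2,060.35 − $145.57 = $1,914.78
State tax withheld: $1,914.78 × 0.0755 = $144.57
Federal tax withheld: $1,914.78 × 0.198 = $379.13
City income tax: $1,914.78 × 0.015 = $28.72
PFL insurance: $2,060.35 × 0.0102 = $21.02
Social Security tax: $2,060.35 × 0.058 = $119.50
Employee stock purchase plan: $53.34
(Employer's $500.01 toward employee stock purchase plan is not withheld from the employee.)
Total deductions = $145.57 + $144.57 + $379.13 + $28.72 + $21.02 + $119.50 + $53.34 = $891.85
Net pay = $2,060.35 − $891.85 = $1,168.50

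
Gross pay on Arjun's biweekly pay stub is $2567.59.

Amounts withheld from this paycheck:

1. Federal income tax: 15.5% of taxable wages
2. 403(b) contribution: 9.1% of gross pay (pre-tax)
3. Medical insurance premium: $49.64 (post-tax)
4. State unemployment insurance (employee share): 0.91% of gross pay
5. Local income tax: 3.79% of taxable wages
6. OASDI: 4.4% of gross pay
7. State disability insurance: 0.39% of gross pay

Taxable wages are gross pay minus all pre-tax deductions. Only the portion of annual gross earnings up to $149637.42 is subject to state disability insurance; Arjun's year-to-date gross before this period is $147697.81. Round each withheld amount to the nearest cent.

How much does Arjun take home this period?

$1690.18

403(b) contribution: $2567.59 × 0.091 = $233.65
Taxable wages = $2567.59 − $233.65 = $2333.94
Federal income tax: $2333.94 × 0.155 = $361.76
Local income tax: $2333.94 × 0.0379 = $88.46
State disability insurance: only $149637.42 − $147697.81 = $1939.61 of this check is subject → $1939.61 × 0.0039 = $7.56
OASDI: $2567.59 × 0.044 = $112.97
State unemployment insurance (employee share): $2567.59 × 0.0091 = $23.37
Medical insurance premium: $49.64
Total deductions = $233.65 + $361.76 + $88.46 + $7.56 + $112.97 + $23.37 + $49.64 = $877.41
Net pay = $2567.59 − $877.41 = $1690.18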